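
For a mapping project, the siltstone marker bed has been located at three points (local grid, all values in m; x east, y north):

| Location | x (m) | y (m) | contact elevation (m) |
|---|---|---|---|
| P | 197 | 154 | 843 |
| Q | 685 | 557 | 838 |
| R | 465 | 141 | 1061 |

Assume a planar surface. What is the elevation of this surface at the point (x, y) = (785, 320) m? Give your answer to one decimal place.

1138.0 m

Let the plane be z = a·x + b·y + c.
Q−P: 488a + 403b = −5;  R−P: 268a − 13b = 218.
Solving gives a = 0.76774, b = −0.94207.
Then c = 843 − a·197 − b·154 = 836.84.
At (785, 320): z = 602.7 − 301.5 + 836.84 = 1138.0 m.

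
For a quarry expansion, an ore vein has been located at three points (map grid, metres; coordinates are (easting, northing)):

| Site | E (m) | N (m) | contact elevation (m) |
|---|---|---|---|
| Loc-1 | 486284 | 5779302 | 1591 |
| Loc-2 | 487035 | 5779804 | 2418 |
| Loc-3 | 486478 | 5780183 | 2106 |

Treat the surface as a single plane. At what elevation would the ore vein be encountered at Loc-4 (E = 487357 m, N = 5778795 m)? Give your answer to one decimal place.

Let the plane be z = a·E + b·N + c.
Loc-2−Loc-1: 751a + 502b = 827;  Loc-3−Loc-1: 194a + 881b = 515.
Solving gives a = 0.833075466, b = 0.401116186.
Then c = 1591 − a·486284 − b·5779302 = −2721691.84.
At (487357, 5778795): z = 406005.2 + 2317968.2 − 2721691.84 = 2281.5 m.

2281.5 m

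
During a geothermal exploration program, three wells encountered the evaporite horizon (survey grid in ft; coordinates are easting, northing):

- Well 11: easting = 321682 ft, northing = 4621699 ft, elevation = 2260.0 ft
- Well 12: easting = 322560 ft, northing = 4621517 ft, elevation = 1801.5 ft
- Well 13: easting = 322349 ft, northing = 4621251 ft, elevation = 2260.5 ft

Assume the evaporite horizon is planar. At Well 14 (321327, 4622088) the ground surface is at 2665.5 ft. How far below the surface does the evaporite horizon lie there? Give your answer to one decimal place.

575.3 ft

Two edge vectors: Well 11→Well 12 = (878, -182, -458.5), Well 11→Well 13 = (667, -448, 0.5).
Normal n = (Well 11→Well 12) × (Well 11→Well 13) = (-205499, -306258.5, -271950).
So ∂z/∂easting = −n_x/n_z = −0.755649936 and ∂z/∂northing = −n_y/n_z = −1.126157382.
Intercept c from Well 11: 2260 + 243078.98 + 5204760.45 = 5450099.43.
At (321327, 4622088): z_contact = −242810.73 − 5205198.52 + 5450099.43 = 2090.18 ft.
Depth below ground = 2665.5 − 2090.18 = 575.3 ft.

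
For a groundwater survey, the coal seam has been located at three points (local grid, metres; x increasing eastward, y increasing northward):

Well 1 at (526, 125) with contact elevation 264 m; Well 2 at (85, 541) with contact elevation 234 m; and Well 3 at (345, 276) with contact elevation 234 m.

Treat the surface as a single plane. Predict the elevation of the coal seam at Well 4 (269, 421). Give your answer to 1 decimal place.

294.5 m

Two edge vectors: Well 1→Well 2 = (-441, 416, -30), Well 1→Well 3 = (-181, 151, -30).
Normal n = (Well 1→Well 2) × (Well 1→Well 3) = (-7950, -7800, 8705).
So ∂z/∂x = −n_x/n_z = 0.91327 and ∂z/∂y = −n_y/n_z = 0.89604.
Intercept c from Well 1: 264 − 480.38 − 112.00 = −328.38.
At (269, 421): z = 245.7 + 377.2 − 328.38 = 294.5 m.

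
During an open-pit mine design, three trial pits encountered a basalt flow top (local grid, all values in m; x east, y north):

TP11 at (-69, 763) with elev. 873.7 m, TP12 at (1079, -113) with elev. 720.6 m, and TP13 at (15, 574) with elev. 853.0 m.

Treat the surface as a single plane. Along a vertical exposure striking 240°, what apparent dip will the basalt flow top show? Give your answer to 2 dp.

Two edge vectors: TP11→TP12 = (1148, -876, -153.1), TP11→TP13 = (84, -189, -20.7).
Normal n = (TP11→TP12) × (TP11→TP13) = (-10802.7, 10903.2, -143388).
So ∂z/∂x = −n_x/n_z = −0.07534 and ∂z/∂y = −n_y/n_z = 0.07604.
Unit vector along 240° is (sin 240°, cos 240°) = (-0.8660, -0.5000).
Slope in that direction = a·(-0.8660) + b·(-0.5000) = 0.02723.
Apparent dip = arctan|0.02723| = 1.56° (true dip is 6.1°, so apparent ≤ true as expected).

1.56°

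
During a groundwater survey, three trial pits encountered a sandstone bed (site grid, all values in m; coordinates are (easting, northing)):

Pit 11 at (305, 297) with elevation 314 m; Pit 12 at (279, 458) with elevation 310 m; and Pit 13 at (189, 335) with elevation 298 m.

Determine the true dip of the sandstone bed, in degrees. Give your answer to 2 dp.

7.80°

Two edge vectors: Pit 11→Pit 12 = (-26, 161, -4), Pit 11→Pit 13 = (-116, 38, -16).
Normal n = (Pit 11→Pit 12) × (Pit 11→Pit 13) = (-2424, 48, 17688).
So ∂z/∂E = −n_x/n_z = 0.13704 and ∂z/∂N = −n_y/n_z = −0.00271.
Gradient magnitude |∇z| = √(a² + b²) = √(0.01878 + 0.00001) = 0.13707.
True dip = arctan(0.13707) = 7.80°, dipping toward W (azimuth ≈ 271°).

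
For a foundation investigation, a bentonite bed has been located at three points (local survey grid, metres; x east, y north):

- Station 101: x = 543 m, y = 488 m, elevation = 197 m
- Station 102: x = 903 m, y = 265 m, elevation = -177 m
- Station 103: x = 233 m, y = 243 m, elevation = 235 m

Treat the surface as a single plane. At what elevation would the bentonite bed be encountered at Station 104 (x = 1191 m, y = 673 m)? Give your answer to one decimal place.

-95.1 m

Let the plane be z = a·x + b·y + c.
Station 102−Station 101: 360a − 223b = −374;  Station 103−Station 101: −310a − 245b = 38.
Solving gives a = −0.636268, b = 0.649971.
Then c = 197 − a·543 − b·488 = 225.31.
At (1191, 673): z = −757.8 + 437.4 + 225.31 = -95.1 m.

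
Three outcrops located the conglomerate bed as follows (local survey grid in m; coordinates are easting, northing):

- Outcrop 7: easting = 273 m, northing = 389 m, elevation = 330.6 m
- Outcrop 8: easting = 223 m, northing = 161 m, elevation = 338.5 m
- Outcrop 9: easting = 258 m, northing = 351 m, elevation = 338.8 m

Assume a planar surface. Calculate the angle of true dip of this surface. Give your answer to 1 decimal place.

46.4°

Two edge vectors: Outcrop 7→Outcrop 8 = (-50, -228, 7.9), Outcrop 7→Outcrop 9 = (-15, -38, 8.2).
Normal n = (Outcrop 7→Outcrop 8) × (Outcrop 7→Outcrop 9) = (-1569.4, 291.5, -1520).
So ∂z/∂easting = −n_x/n_z = −1.03250 and ∂z/∂northing = −n_y/n_z = 0.19178.
Gradient magnitude |∇z| = √(a² + b²) = √(1.06606 + 0.03678) = 1.05016.
True dip = arctan(1.05016) = 46.4°, dipping toward E (azimuth ≈ 101°).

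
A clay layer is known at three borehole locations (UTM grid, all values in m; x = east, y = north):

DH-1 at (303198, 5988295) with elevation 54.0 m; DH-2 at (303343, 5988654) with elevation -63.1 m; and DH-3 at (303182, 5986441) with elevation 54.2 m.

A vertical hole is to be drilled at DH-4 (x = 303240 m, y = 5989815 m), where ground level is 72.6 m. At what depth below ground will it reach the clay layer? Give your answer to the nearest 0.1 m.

Let the plane be z = a·x + b·y + c.
DH-2−DH-1: 145a + 359b = −117.1;  DH-3−DH-1: −16a − 1854b = 0.2.
Solving gives a = −0.824945455, b = 0.007011396.
Then c = 54 − a·303198 − b·5988295 = 208189.51.
At (303240, 5989815): z_contact = −250156.46 + 41996.96 + 208189.51 = 30.01 m.
Depth below ground = 72.6 − 30.01 = 42.6 m.

42.6 m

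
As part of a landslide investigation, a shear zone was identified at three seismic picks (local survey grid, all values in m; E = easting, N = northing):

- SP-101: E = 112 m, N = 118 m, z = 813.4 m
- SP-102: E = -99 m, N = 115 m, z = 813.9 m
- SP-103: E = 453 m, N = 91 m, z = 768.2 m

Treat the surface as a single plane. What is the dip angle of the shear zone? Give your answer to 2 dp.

54.35°

Two edge vectors: SP-101→SP-102 = (-211, -3, 0.5), SP-101→SP-103 = (341, -27, -45.2).
Normal n = (SP-101→SP-102) × (SP-101→SP-103) = (149.1, -9366.7, 6720).
So ∂z/∂E = −n_x/n_z = −0.02219 and ∂z/∂N = −n_y/n_z = 1.39385.
Gradient magnitude |∇z| = √(a² + b²) = √(0.00049 + 1.94283) = 1.39403.
True dip = arctan(1.39403) = 54.35°, dipping toward S (azimuth ≈ 179°).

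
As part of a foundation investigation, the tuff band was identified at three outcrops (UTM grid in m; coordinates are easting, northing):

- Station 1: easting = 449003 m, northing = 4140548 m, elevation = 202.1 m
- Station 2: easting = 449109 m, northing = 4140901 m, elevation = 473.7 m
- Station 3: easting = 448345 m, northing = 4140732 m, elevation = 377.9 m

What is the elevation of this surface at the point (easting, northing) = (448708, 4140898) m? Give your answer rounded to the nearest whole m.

491 m

Two edge vectors: Station 1→Station 2 = (106, 353, 271.6), Station 1→Station 3 = (-658, 184, 175.8).
Normal n = (Station 1→Station 2) × (Station 1→Station 3) = (12083, -197347.6, 251778).
So ∂z/∂easting = −n_x/n_z = −0.04799069 and ∂z/∂northing = −n_y/n_z = 0.78381590.
Intercept c from Station 1: 202.1 + 21547.96 − 3245427.36 = −3223677.30.
At (448708, 4140898): z = −21533.8 + 3245701.7 − 3223677.30 = 490.6 m.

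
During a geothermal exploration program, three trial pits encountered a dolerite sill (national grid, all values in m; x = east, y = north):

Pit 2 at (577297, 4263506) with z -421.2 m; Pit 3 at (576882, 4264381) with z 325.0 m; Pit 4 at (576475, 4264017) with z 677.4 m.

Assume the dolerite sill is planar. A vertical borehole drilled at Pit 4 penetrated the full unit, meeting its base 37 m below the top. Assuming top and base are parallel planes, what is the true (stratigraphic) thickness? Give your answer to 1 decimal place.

Let the plane be z = a·x + b·y + c.
Pit 3−Pit 2: −415a + 875b = 746.2;  Pit 4−Pit 2: −822a + 511b = 1098.6.
Solving gives a = −1.14350, b = 0.31045.
|∇z| = √(a²+b²) = 1.18490, so dip δ = arctan(1.18490) = 49.84°.
True thickness = vertical thickness × cos δ = 37 × cos 49.84° = 23.9 m.

23.9 m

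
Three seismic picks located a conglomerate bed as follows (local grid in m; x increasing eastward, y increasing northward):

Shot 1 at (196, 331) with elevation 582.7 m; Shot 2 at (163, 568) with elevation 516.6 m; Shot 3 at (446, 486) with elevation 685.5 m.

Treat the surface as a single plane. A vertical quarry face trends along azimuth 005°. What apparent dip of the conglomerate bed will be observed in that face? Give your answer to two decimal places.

Two edge vectors: Shot 1→Shot 2 = (-33, 237, -66.1), Shot 1→Shot 3 = (250, 155, 102.8).
Normal n = (Shot 1→Shot 2) × (Shot 1→Shot 3) = (34609.1, -13132.6, -64365).
So ∂z/∂x = −n_x/n_z = 0.53770 and ∂z/∂y = −n_y/n_z = −0.20403.
Unit vector along 005° is (sin 5°, cos 5°) = (0.0872, 0.9962).
Slope in that direction = a·(0.0872) + b·(0.9962) = −0.15639.
Apparent dip = arctan|0.15639| = 8.89° (true dip is 29.9°, so apparent ≤ true as expected).

8.89°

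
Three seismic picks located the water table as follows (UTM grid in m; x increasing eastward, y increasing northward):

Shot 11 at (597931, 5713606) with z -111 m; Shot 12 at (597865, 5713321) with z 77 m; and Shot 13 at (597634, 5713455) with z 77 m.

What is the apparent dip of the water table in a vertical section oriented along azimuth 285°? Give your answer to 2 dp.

Let the plane be z = a·x + b·y + c.
Shot 12−Shot 11: −66a − 285b = 188;  Shot 13−Shot 11: −297a − 151b = 188.
Solving gives a = −0.33734, b = −0.58153.
Unit vector along 285° is (sin 285°, cos 285°) = (-0.9659, 0.2588).
Slope in that direction = a·(-0.9659) + b·(0.2588) = 0.17533.
Apparent dip = arctan|0.17533| = 9.94° (true dip is 33.9°, so apparent ≤ true as expected).

9.94°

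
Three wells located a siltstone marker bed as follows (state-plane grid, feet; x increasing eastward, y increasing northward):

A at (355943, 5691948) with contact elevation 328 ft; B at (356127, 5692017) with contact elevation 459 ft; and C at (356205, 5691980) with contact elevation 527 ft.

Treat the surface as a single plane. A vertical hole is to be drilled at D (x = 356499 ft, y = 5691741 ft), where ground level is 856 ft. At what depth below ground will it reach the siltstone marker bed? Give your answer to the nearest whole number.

54 ft

Two edge vectors: A→B = (184, 69, 131), A→C = (262, 32, 199).
Normal n = (A→B) × (A→C) = (9539, -2294, -12190).
So ∂z/∂x = −n_x/n_z = 0.78252666 and ∂z/∂y = −n_y/n_z = −0.18818704.
Intercept c from A: 328 − 278534.89 + 1071150.84 = 792943.95.
At (356499, 5691741): z_contact = 278970.0 − 1071111.9 + 792943.95 = 802.0 ft.
Depth below ground = 856 − 802.0 = 54 ft.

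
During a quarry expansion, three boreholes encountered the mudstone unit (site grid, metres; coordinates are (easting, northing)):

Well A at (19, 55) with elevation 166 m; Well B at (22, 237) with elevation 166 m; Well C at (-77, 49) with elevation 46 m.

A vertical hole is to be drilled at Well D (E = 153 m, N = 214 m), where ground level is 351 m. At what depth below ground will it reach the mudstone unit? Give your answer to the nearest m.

21 m

Two edge vectors: Well A→Well B = (3, 182, 0), Well A→Well C = (-96, -6, -120).
Normal n = (Well A→Well B) × (Well A→Well C) = (-21840, 360, 17454).
So ∂z/∂E = −n_x/n_z = 1.25129 and ∂z/∂N = −n_y/n_z = −0.02063.
Intercept c from Well A: 166 − 23.77 + 1.13 = 143.36.
At (153, 214): z_contact = 191.4 − 4.4 + 143.36 = 330.4 m.
Depth below ground = 351 − 330.4 = 21 m.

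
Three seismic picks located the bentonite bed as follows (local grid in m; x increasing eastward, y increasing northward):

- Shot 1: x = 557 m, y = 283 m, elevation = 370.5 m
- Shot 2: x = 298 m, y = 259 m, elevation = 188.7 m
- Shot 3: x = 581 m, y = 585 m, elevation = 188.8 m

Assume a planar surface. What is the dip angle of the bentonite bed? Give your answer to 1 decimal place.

Two edge vectors: Shot 1→Shot 2 = (-259, -24, -181.8), Shot 1→Shot 3 = (24, 302, -181.7).
Normal n = (Shot 1→Shot 2) × (Shot 1→Shot 3) = (59264.4, -51423.5, -77642).
So ∂z/∂x = −n_x/n_z = 0.76330 and ∂z/∂y = −n_y/n_z = −0.66232.
Gradient magnitude |∇z| = √(a² + b²) = √(0.58263 + 0.43866) = 1.01059.
True dip = arctan(1.01059) = 45.3°, dipping toward NW (azimuth ≈ 311°).

45.3°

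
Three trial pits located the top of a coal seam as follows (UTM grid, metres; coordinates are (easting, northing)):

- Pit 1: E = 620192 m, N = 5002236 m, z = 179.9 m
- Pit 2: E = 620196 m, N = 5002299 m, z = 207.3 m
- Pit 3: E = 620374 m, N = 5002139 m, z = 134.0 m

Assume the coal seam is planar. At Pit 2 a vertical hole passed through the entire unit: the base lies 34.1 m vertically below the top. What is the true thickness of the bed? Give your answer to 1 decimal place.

Two edge vectors: Pit 1→Pit 2 = (4, 63, 27.4), Pit 1→Pit 3 = (182, -97, -45.9).
Normal n = (Pit 1→Pit 2) × (Pit 1→Pit 3) = (-233.9, 5170.4, -11854).
So ∂z/∂E = −n_x/n_z = −0.01973 and ∂z/∂N = −n_y/n_z = 0.43617.
|∇z| = √(a²+b²) = 0.43662, so dip δ = arctan(0.43662) = 23.59°.
True thickness = vertical thickness × cos δ = 34.1 × cos 23.59° = 31.3 m.

31.3 m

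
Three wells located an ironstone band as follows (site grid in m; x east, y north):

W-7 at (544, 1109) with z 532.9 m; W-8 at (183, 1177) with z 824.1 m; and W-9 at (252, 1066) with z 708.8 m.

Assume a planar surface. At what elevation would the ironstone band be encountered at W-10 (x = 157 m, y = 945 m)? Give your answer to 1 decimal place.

Two edge vectors: W-7→W-8 = (-361, 68, 291.2), W-7→W-9 = (-292, -43, 175.9).
Normal n = (W-7→W-8) × (W-7→W-9) = (24482.8, -21530.5, 35379).
So ∂z/∂x = −n_x/n_z = −0.692015 and ∂z/∂y = −n_y/n_z = 0.608567.
Intercept c from W-7: 532.9 + 376.46 − 674.90 = 234.46.
At (157, 945): z = −108.6 + 575.1 + 234.46 = 700.9 m.

700.9 m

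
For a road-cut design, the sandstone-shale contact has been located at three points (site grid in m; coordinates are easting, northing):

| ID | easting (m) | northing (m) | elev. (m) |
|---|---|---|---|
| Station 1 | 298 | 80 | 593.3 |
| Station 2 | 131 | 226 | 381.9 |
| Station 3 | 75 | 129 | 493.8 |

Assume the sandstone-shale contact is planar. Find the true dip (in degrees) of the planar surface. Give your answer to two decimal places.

Let the plane be z = a·easting + b·northing + c.
Station 2−Station 1: −167a + 146b = −211.4;  Station 3−Station 1: −223a + 49b = −99.5.
Solving gives a = 0.17101, b = −1.25234.
Gradient magnitude |∇z| = √(a² + b²) = √(0.02924 + 1.56835) = 1.26396.
True dip = arctan(1.26396) = 51.65°, dipping toward N (azimuth ≈ 352°).

51.65°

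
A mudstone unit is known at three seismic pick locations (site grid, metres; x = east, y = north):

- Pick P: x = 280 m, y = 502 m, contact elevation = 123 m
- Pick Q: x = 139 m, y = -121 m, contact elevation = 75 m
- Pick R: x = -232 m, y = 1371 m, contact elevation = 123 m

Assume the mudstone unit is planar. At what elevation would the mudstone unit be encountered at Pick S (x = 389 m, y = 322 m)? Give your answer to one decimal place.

123.3 m

Let the plane be z = a·x + b·y + c.
Pick Q−Pick P: −141a − 623b = −48;  Pick R−Pick P: −512a + 869b = 0.
Solving gives a = 0.094477, b = 0.055664.
Then c = 123 − a·280 − b·502 = 68.60.
At (389, 322): z = 36.8 + 17.9 + 68.60 = 123.3 m.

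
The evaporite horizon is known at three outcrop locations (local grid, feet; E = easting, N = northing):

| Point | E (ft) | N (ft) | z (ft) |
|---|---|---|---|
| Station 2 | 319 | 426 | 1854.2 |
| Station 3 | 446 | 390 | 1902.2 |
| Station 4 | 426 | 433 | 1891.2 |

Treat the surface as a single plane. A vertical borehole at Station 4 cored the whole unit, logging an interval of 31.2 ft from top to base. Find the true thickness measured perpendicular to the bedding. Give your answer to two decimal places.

29.32 ft

Let the plane be z = a·E + b·N + c.
Station 3−Station 2: 127a − 36b = 48;  Station 4−Station 2: 107a + 7b = 37.
Solving gives a = 0.35182, b = −0.09217.
|∇z| = √(a²+b²) = 0.36370, so dip δ = arctan(0.36370) = 19.99°.
True thickness = vertical thickness × cos δ = 31.2 × cos 19.99° = 29.32 ft.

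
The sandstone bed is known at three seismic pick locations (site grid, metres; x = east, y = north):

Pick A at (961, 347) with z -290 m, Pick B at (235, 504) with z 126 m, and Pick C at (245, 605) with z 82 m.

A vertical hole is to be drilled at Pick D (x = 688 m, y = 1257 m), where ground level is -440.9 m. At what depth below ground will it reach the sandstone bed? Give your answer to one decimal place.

8.4 m

Let the plane be z = a·x + b·y + c.
Pick B−Pick A: −726a + 157b = 416;  Pick C−Pick A: −716a + 258b = 372.
Solving gives a = −0.653226, b = −0.370968.
Then c = -290 − a·961 − b·347 = 466.48.
At (688, 1257): z_contact = −449.42 − 466.31 + 466.48 = -449.25 m.
Depth below ground = -440.9 − (-449.25) = 8.4 m.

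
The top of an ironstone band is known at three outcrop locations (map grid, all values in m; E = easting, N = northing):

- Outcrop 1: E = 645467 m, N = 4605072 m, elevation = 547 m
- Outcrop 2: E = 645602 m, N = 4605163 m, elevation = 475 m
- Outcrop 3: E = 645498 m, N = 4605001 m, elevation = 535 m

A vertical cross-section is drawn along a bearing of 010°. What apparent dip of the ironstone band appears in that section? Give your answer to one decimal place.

Two edge vectors: Outcrop 1→Outcrop 2 = (135, 91, -72), Outcrop 1→Outcrop 3 = (31, -71, -12).
Normal n = (Outcrop 1→Outcrop 2) × (Outcrop 1→Outcrop 3) = (-6204, -612, -12406).
So ∂z/∂E = −n_x/n_z = −0.50008 and ∂z/∂N = −n_y/n_z = −0.04933.
Unit vector along 010° is (sin 10°, cos 10°) = (0.1736, 0.9848).
Slope in that direction = a·(0.1736) + b·(0.9848) = −0.13542.
Apparent dip = arctan|0.13542| = 7.7° (true dip is 26.7°, so apparent ≤ true as expected).

7.7°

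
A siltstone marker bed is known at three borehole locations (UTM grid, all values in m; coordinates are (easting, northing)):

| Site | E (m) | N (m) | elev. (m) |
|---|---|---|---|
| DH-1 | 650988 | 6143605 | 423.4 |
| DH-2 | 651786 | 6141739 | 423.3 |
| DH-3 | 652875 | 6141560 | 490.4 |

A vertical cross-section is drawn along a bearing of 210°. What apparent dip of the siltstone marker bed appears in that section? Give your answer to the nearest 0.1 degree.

Let the plane be z = a·E + b·N + c.
DH-2−DH-1: 798a − 1866b = −0.1;  DH-3−DH-1: 1887a − 2045b = 67.
Solving gives a = 0.06628, b = 0.02840.
Unit vector along 210° is (sin 210°, cos 210°) = (-0.5000, -0.8660).
Slope in that direction = a·(-0.5000) + b·(-0.8660) = −0.05774.
Apparent dip = arctan|0.05774| = 3.3° (true dip is 4.1°, so apparent ≤ true as expected).

3.3°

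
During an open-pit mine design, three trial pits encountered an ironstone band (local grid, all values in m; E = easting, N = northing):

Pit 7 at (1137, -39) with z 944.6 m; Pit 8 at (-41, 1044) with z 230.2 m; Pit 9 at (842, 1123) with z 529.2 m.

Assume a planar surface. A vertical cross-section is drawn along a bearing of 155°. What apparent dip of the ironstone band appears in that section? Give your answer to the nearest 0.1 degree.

21.5°

Let the plane be z = a·E + b·N + c.
Pit 8−Pit 7: −1178a + 1083b = −714.4;  Pit 9−Pit 7: −295a + 1162b = −415.4.
Solving gives a = 0.36237, b = −0.26549.
Unit vector along 155° is (sin 155°, cos 155°) = (0.4226, -0.9063).
Slope in that direction = a·(0.4226) + b·(-0.9063) = 0.39376.
Apparent dip = arctan|0.39376| = 21.5° (true dip is 24.2°, so apparent ≤ true as expected).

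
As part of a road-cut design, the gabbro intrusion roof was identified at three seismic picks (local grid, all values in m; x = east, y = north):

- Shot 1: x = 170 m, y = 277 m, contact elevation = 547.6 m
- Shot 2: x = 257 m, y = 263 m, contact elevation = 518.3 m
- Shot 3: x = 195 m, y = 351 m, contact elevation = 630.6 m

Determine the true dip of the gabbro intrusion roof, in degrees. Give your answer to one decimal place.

Two edge vectors: Shot 1→Shot 2 = (87, -14, -29.3), Shot 1→Shot 3 = (25, 74, 83).
Normal n = (Shot 1→Shot 2) × (Shot 1→Shot 3) = (1006.2, -7953.5, 6788).
So ∂z/∂x = −n_x/n_z = −0.14823 and ∂z/∂y = −n_y/n_z = 1.17170.
Gradient magnitude |∇z| = √(a² + b²) = √(0.02197 + 1.37288) = 1.18104.
True dip = arctan(1.18104) = 49.7°, dipping toward S (azimuth ≈ 173°).

49.7°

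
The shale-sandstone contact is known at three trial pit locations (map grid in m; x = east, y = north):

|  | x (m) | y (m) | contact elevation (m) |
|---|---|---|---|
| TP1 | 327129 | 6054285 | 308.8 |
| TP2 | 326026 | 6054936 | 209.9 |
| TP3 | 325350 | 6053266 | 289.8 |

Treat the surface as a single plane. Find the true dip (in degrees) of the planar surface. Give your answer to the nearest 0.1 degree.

4.8°

Two edge vectors: TP1→TP2 = (-1103, 651, -98.9), TP1→TP3 = (-1779, -1019, -19).
Normal n = (TP1→TP2) × (TP1→TP3) = (-113148.1, 154986.1, 2282086).
So ∂z/∂x = −n_x/n_z = 0.04958 and ∂z/∂y = −n_y/n_z = −0.06791.
Gradient magnitude |∇z| = √(a² + b²) = √(0.00246 + 0.00461) = 0.08409.
True dip = arctan(0.08409) = 4.8°, dipping toward NW (azimuth ≈ 324°).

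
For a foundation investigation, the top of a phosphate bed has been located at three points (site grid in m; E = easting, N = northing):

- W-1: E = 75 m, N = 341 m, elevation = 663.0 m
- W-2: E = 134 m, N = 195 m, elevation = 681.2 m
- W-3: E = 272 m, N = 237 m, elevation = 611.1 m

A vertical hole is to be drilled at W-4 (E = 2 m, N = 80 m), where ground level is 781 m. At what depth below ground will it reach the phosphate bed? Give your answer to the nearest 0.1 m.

Let the plane be z = a·E + b·N + c.
W-2−W-1: 59a − 146b = 18.2;  W-3−W-1: 197a − 104b = −51.9.
Solving gives a = −0.41855, b = −0.29380.
Then c = 663 − a·75 − b·341 = 794.58.
At (2, 80): z_contact = −0.84 − 23.50 + 794.58 = 770.24 m.
Depth below ground = 781 − 770.24 = 10.8 m.

10.8 m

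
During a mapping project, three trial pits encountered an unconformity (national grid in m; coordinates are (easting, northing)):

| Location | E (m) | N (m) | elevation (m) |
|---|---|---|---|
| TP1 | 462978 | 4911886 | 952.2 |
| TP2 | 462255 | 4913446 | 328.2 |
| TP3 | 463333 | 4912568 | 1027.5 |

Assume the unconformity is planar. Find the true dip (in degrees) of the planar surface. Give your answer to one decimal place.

28.5°

Let the plane be z = a·E + b·N + c.
TP2−TP1: −723a + 1560b = −624;  TP3−TP1: 355a + 682b = 75.3.
Solving gives a = 0.51872, b = −0.15960.
Gradient magnitude |∇z| = √(a² + b²) = √(0.26907 + 0.02547) = 0.54271.
True dip = arctan(0.54271) = 28.5°, dipping toward WNW (azimuth ≈ 287°).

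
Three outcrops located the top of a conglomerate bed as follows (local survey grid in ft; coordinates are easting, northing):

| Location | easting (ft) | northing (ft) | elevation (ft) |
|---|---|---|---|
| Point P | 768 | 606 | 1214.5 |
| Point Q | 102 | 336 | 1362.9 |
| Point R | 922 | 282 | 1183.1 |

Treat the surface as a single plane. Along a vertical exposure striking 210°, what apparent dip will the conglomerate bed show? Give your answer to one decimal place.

6.6°

Let the plane be z = a·easting + b·northing + c.
Point Q−Point P: −666a − 270b = 148.4;  Point R−Point P: 154a − 324b = −31.4.
Solving gives a = −0.21977, b = −0.00754.
Unit vector along 210° is (sin 210°, cos 210°) = (-0.5000, -0.8660).
Slope in that direction = a·(-0.5000) + b·(-0.8660) = 0.11641.
Apparent dip = arctan|0.11641| = 6.6° (true dip is 12.4°, so apparent ≤ true as expected).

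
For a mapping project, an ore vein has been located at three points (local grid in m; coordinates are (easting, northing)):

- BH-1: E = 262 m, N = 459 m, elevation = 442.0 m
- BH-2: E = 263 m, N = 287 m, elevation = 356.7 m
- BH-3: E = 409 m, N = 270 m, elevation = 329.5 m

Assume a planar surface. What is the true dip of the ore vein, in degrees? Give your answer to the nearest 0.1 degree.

Let the plane be z = a·E + b·N + c.
BH-2−BH-1: 1a − 172b = −85.3;  BH-3−BH-1: 147a − 189b = −112.5.
Solving gives a = −0.12864, b = 0.49518.
Gradient magnitude |∇z| = √(a² + b²) = √(0.01655 + 0.24521) = 0.51162.
True dip = arctan(0.51162) = 27.1°, dipping toward SSE (azimuth ≈ 165°).

27.1°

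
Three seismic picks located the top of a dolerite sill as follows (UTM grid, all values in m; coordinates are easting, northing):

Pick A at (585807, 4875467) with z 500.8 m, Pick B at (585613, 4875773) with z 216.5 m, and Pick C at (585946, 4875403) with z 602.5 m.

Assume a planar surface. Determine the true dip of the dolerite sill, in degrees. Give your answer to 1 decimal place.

Two edge vectors: Pick A→Pick B = (-194, 306, -284.3), Pick A→Pick C = (139, -64, 101.7).
Normal n = (Pick A→Pick B) × (Pick A→Pick C) = (12925, -19787.9, -30118).
So ∂z/∂easting = −n_x/n_z = 0.42915 and ∂z/∂northing = −n_y/n_z = −0.65701.
Gradient magnitude |∇z| = √(a² + b²) = √(0.18417 + 0.43167) = 0.78475.
True dip = arctan(0.78475) = 38.1°, dipping toward NNW (azimuth ≈ 327°).

38.1°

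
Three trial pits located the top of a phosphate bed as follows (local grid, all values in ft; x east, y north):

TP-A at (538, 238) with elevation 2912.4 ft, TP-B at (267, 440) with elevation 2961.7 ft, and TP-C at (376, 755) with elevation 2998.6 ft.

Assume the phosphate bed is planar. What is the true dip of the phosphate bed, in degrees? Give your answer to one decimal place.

Let the plane be z = a·x + b·y + c.
TP-B−TP-A: −271a + 202b = 49.3;  TP-C−TP-A: −162a + 517b = 86.2.
Solving gives a = −0.07520, b = 0.14317.
Gradient magnitude |∇z| = √(a² + b²) = √(0.00566 + 0.02050) = 0.16172.
True dip = arctan(0.16172) = 9.2°, dipping toward SSE (azimuth ≈ 152°).

9.2°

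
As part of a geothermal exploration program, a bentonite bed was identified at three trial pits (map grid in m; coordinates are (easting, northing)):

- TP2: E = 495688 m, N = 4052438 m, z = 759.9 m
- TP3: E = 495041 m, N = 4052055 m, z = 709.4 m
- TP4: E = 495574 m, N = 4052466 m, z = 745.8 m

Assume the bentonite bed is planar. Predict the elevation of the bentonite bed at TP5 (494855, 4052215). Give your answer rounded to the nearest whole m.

680 m

Let the plane be z = a·E + b·N + c.
TP3−TP2: −647a − 383b = −50.5;  TP4−TP2: −114a + 28b = −14.1.
Solving gives a = 0.11030302, b = −0.05448056.
Then c = 759.9 − a·495688 − b·4052438 = 166863.11.
At (494855, 4052215): z = 54584.0 − 220766.9 + 166863.11 = 680.2 m.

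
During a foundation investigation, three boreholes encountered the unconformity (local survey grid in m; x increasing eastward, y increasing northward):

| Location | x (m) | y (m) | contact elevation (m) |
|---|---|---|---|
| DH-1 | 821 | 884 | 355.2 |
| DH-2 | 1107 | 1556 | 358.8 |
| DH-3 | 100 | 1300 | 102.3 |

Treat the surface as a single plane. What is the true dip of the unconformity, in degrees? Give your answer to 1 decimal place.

Two edge vectors: DH-1→DH-2 = (286, 672, 3.6), DH-1→DH-3 = (-721, 416, -252.9).
Normal n = (DH-1→DH-2) × (DH-1→DH-3) = (-171446.4, 69733.8, 603488).
So ∂z/∂x = −n_x/n_z = 0.28409 and ∂z/∂y = −n_y/n_z = −0.11555.
Gradient magnitude |∇z| = √(a² + b²) = √(0.08071 + 0.01335) = 0.30669.
True dip = arctan(0.30669) = 17.1°, dipping toward WNW (azimuth ≈ 292°).

17.1°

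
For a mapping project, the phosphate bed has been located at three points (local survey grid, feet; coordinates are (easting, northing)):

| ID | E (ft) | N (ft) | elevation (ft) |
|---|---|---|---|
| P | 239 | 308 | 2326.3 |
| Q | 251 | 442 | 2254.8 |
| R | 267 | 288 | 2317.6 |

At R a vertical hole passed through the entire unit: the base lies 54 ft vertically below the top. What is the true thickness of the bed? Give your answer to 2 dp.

Let the plane be z = a·E + b·N + c.
Q−P: 12a + 134b = −71.5;  R−P: 28a − 20b = −8.7.
Solving gives a = −0.65025, b = −0.47535.
|∇z| = √(a²+b²) = 0.80547, so dip δ = arctan(0.80547) = 38.85°.
True thickness = vertical thickness × cos δ = 54 × cos 38.85° = 42.05 ft.

42.05 ft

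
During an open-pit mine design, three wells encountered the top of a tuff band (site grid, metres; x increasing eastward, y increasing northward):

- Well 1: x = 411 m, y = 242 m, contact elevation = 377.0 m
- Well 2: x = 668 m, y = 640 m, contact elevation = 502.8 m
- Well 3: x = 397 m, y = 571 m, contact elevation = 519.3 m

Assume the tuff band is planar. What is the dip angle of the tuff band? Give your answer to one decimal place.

Two edge vectors: Well 1→Well 2 = (257, 398, 125.8), Well 1→Well 3 = (-14, 329, 142.3).
Normal n = (Well 1→Well 2) × (Well 1→Well 3) = (15247.2, -38332.3, 90125).
So ∂z/∂x = −n_x/n_z = −0.16918 and ∂z/∂y = −n_y/n_z = 0.42532.
Gradient magnitude |∇z| = √(a² + b²) = √(0.02862 + 0.18090) = 0.45774.
True dip = arctan(0.45774) = 24.6°, dipping toward SSE (azimuth ≈ 158°).

24.6°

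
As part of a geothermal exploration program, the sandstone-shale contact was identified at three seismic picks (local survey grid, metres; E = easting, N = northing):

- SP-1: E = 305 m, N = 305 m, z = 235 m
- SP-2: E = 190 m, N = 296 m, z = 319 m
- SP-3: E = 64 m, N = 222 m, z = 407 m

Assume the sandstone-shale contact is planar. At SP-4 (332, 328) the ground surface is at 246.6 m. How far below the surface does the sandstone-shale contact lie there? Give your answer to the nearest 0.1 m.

Let the plane be z = a·E + b·N + c.
SP-2−SP-1: −115a − 9b = 84;  SP-3−SP-1: −241a − 83b = 172.
Solving gives a = −0.73536, b = 0.06291.
Then c = 235 − a·305 − b·305 = 440.10.
At (332, 328): z_contact = −244.14 + 20.63 + 440.10 = 216.59 m.
Depth below ground = 246.6 − 216.59 = 30.0 m.

30.0 m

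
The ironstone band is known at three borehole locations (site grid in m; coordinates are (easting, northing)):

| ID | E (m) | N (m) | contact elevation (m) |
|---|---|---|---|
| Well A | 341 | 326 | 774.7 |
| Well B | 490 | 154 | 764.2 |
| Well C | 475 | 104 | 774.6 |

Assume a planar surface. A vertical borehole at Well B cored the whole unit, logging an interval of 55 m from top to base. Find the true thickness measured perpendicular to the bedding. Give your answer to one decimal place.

Two edge vectors: Well A→Well B = (149, -172, -10.5), Well A→Well C = (134, -222, -0.1).
Normal n = (Well A→Well B) × (Well A→Well C) = (-2313.8, -1392.1, -10030).
So ∂z/∂E = −n_x/n_z = −0.23069 and ∂z/∂N = −n_y/n_z = −0.13879.
|∇z| = √(a²+b²) = 0.26922, so dip δ = arctan(0.26922) = 15.07°.
True thickness = vertical thickness × cos δ = 55 × cos 15.07° = 53.1 m.

53.1 m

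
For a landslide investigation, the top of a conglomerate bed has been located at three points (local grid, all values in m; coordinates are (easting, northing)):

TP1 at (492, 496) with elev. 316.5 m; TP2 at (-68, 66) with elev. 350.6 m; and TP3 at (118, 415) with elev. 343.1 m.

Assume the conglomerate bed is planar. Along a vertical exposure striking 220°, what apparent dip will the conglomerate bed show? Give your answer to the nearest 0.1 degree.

2.0°

Let the plane be z = a·E + b·N + c.
TP2−TP1: −560a − 430b = 34.1;  TP3−TP1: −374a − 81b = 26.6.
Solving gives a = −0.07514, b = 0.01856.
Unit vector along 220° is (sin 220°, cos 220°) = (-0.6428, -0.7660).
Slope in that direction = a·(-0.6428) + b·(-0.7660) = 0.03408.
Apparent dip = arctan|0.03408| = 2.0° (true dip is 4.4°, so apparent ≤ true as expected).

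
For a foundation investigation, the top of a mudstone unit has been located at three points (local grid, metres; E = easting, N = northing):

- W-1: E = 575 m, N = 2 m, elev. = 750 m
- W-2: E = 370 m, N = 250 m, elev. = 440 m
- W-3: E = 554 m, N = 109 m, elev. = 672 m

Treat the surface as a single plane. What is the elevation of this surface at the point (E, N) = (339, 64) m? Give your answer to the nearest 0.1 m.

Two edge vectors: W-1→W-2 = (-205, 248, -310), W-1→W-3 = (-21, 107, -78).
Normal n = (W-1→W-2) × (W-1→W-3) = (13826, -9480, -16727).
So ∂z/∂E = −n_x/n_z = 0.82657 and ∂z/∂N = −n_y/n_z = −0.56675.
Intercept c from W-1: 750 − 475.28 + 1.13 = 275.86.
At (339, 64): z = 280.2 − 36.3 + 275.86 = 519.8 m.

519.8 m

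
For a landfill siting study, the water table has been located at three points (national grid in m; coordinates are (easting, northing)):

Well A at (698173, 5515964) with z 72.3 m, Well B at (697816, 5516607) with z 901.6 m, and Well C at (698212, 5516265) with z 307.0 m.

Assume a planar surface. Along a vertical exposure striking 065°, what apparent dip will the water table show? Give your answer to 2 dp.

16.94°

Let the plane be z = a·E + b·N + c.
Well B−Well A: −357a + 643b = 829.3;  Well C−Well A: 39a + 301b = 234.7.
Solving gives a = −0.74477, b = 0.87623.
Unit vector along 065° is (sin 65°, cos 65°) = (0.9063, 0.4226).
Slope in that direction = a·(0.9063) + b·(0.4226) = −0.30468.
Apparent dip = arctan|0.30468| = 16.94° (true dip is 49.0°, so apparent ≤ true as expected).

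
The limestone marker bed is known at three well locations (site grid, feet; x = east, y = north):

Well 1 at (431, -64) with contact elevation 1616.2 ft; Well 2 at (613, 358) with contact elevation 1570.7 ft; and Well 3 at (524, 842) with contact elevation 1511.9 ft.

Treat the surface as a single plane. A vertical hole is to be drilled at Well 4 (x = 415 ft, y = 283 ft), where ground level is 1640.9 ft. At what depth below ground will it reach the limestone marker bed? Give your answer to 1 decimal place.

65.8 ft

Let the plane be z = a·x + b·y + c.
Well 2−Well 1: 182a + 422b = −45.5;  Well 3−Well 1: 93a + 906b = −104.3.
Solving gives a = 0.02222, b = −0.11740.
Then c = 1616.2 − a·431 − b·-64 = 1599.11.
At (415, 283): z_contact = 9.22 − 33.22 + 1599.11 = 1575.11 ft.
Depth below ground = 1640.9 − 1575.11 = 65.8 ft.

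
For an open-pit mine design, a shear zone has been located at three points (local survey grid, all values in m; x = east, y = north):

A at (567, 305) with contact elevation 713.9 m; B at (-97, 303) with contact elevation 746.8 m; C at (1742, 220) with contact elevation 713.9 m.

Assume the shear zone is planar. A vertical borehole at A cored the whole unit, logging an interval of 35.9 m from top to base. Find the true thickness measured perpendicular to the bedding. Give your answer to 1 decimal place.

30.0 m

Let the plane be z = a·x + b·y + c.
B−A: −664a − 2b = 32.9;  C−A: 1175a − 85b = 0.
Solving gives a = −0.04757, b = −0.65755.
|∇z| = √(a²+b²) = 0.65927, so dip δ = arctan(0.65927) = 33.40°.
True thickness = vertical thickness × cos δ = 35.9 × cos 33.40° = 30.0 m.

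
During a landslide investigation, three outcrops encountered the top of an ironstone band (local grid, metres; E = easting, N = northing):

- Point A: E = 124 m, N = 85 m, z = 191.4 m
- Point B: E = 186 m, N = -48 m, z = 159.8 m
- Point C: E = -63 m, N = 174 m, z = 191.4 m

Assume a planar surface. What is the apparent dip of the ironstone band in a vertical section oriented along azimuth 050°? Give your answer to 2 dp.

Let the plane be z = a·E + b·N + c.
Point B−Point A: 62a − 133b = −31.6;  Point C−Point A: −187a + 89b = 0.
Solving gives a = 0.14532, b = 0.30534.
Unit vector along 050° is (sin 50°, cos 50°) = (0.7660, 0.6428).
Slope in that direction = a·(0.7660) + b·(0.6428) = 0.30759.
Apparent dip = arctan|0.30759| = 17.10° (true dip is 18.7°, so apparent ≤ true as expected).

17.10°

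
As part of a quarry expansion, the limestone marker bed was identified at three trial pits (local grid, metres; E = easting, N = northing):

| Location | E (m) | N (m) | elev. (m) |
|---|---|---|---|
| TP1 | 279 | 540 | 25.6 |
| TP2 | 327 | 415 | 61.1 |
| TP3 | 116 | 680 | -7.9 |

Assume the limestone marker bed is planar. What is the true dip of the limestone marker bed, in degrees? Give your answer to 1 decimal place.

Let the plane be z = a·E + b·N + c.
TP2−TP1: 48a − 125b = 35.5;  TP3−TP1: −163a + 140b = −33.5.
Solving gives a = −0.05731, b = −0.30601.
Gradient magnitude |∇z| = √(a² + b²) = √(0.00328 + 0.09364) = 0.31132.
True dip = arctan(0.31132) = 17.3°, dipping toward N (azimuth ≈ 011°).

17.3°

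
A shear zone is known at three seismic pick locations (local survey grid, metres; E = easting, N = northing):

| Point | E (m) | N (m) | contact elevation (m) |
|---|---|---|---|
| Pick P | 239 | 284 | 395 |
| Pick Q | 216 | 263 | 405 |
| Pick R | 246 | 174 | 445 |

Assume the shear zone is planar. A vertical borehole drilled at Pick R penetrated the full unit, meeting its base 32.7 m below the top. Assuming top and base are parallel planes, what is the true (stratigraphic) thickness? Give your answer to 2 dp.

Let the plane be z = a·E + b·N + c.
Pick Q−Pick P: −23a − 21b = 10;  Pick R−Pick P: 7a − 110b = 50.
Solving gives a = −0.01868, b = −0.45573.
|∇z| = √(a²+b²) = 0.45612, so dip δ = arctan(0.45612) = 24.52°.
True thickness = vertical thickness × cos δ = 32.7 × cos 24.52° = 29.75 m.

29.75 m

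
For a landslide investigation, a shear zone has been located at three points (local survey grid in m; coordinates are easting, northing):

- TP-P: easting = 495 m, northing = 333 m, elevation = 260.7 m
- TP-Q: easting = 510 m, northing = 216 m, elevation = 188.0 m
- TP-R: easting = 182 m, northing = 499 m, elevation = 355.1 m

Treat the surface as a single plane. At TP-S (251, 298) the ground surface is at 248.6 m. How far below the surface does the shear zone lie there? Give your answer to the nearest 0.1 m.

17.1 m

Two edge vectors: TP-P→TP-Q = (15, -117, -72.7), TP-P→TP-R = (-313, 166, 94.4).
Normal n = (TP-P→TP-Q) × (TP-P→TP-R) = (1023.4, 21339.1, -34131).
So ∂z/∂easting = −n_x/n_z = 0.02998 and ∂z/∂northing = −n_y/n_z = 0.62521.
Intercept c from TP-P: 260.7 − 14.84 − 208.20 = 37.66.
At (251, 298): z_contact = 7.53 + 186.31 + 37.66 = 231.50 m.
Depth below ground = 248.6 − 231.50 = 17.1 m.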